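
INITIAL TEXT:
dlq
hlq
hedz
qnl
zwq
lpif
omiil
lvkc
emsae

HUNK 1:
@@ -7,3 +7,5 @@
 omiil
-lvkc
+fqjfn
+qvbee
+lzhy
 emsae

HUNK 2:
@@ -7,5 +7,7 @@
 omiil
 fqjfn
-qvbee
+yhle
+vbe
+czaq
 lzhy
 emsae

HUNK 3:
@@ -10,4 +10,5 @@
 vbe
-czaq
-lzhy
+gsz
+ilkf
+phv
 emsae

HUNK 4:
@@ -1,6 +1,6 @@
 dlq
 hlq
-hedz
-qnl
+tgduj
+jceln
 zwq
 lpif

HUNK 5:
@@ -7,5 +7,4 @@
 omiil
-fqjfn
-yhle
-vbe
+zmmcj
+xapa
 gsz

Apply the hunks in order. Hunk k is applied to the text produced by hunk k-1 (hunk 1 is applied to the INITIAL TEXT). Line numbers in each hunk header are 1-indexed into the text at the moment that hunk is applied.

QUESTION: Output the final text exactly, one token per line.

Answer: dlq
hlq
tgduj
jceln
zwq
lpif
omiil
zmmcj
xapa
gsz
ilkf
phv
emsae

Derivation:
Hunk 1: at line 7 remove [lvkc] add [fqjfn,qvbee,lzhy] -> 11 lines: dlq hlq hedz qnl zwq lpif omiil fqjfn qvbee lzhy emsae
Hunk 2: at line 7 remove [qvbee] add [yhle,vbe,czaq] -> 13 lines: dlq hlq hedz qnl zwq lpif omiil fqjfn yhle vbe czaq lzhy emsae
Hunk 3: at line 10 remove [czaq,lzhy] add [gsz,ilkf,phv] -> 14 lines: dlq hlq hedz qnl zwq lpif omiil fqjfn yhle vbe gsz ilkf phv emsae
Hunk 4: at line 1 remove [hedz,qnl] add [tgduj,jceln] -> 14 lines: dlq hlq tgduj jceln zwq lpif omiil fqjfn yhle vbe gsz ilkf phv emsae
Hunk 5: at line 7 remove [fqjfn,yhle,vbe] add [zmmcj,xapa] -> 13 lines: dlq hlq tgduj jceln zwq lpif omiil zmmcj xapa gsz ilkf phv emsae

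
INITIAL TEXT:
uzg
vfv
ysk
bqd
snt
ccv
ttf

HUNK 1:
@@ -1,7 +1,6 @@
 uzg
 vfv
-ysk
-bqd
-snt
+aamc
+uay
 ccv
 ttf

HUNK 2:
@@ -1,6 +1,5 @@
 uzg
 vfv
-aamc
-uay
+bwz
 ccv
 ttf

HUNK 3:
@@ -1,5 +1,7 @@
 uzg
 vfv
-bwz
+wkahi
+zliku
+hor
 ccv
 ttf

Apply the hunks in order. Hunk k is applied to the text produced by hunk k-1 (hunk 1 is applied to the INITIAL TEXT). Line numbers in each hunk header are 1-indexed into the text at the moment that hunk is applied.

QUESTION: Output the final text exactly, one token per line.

Answer: uzg
vfv
wkahi
zliku
hor
ccv
ttf

Derivation:
Hunk 1: at line 1 remove [ysk,bqd,snt] add [aamc,uay] -> 6 lines: uzg vfv aamc uay ccv ttf
Hunk 2: at line 1 remove [aamc,uay] add [bwz] -> 5 lines: uzg vfv bwz ccv ttf
Hunk 3: at line 1 remove [bwz] add [wkahi,zliku,hor] -> 7 lines: uzg vfv wkahi zliku hor ccv ttf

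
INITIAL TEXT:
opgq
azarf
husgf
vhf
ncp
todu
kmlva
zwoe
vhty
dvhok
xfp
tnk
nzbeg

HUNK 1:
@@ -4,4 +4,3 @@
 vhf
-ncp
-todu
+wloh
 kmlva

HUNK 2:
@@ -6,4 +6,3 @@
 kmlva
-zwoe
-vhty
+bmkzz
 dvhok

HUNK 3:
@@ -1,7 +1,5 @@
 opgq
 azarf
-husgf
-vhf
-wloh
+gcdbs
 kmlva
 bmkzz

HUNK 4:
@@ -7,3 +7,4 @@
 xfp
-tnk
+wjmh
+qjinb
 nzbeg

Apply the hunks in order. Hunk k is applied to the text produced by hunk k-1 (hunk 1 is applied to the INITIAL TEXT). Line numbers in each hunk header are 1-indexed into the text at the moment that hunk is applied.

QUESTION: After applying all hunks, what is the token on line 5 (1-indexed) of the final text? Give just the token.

Hunk 1: at line 4 remove [ncp,todu] add [wloh] -> 12 lines: opgq azarf husgf vhf wloh kmlva zwoe vhty dvhok xfp tnk nzbeg
Hunk 2: at line 6 remove [zwoe,vhty] add [bmkzz] -> 11 lines: opgq azarf husgf vhf wloh kmlva bmkzz dvhok xfp tnk nzbeg
Hunk 3: at line 1 remove [husgf,vhf,wloh] add [gcdbs] -> 9 lines: opgq azarf gcdbs kmlva bmkzz dvhok xfp tnk nzbeg
Hunk 4: at line 7 remove [tnk] add [wjmh,qjinb] -> 10 lines: opgq azarf gcdbs kmlva bmkzz dvhok xfp wjmh qjinb nzbeg
Final line 5: bmkzz

Answer: bmkzz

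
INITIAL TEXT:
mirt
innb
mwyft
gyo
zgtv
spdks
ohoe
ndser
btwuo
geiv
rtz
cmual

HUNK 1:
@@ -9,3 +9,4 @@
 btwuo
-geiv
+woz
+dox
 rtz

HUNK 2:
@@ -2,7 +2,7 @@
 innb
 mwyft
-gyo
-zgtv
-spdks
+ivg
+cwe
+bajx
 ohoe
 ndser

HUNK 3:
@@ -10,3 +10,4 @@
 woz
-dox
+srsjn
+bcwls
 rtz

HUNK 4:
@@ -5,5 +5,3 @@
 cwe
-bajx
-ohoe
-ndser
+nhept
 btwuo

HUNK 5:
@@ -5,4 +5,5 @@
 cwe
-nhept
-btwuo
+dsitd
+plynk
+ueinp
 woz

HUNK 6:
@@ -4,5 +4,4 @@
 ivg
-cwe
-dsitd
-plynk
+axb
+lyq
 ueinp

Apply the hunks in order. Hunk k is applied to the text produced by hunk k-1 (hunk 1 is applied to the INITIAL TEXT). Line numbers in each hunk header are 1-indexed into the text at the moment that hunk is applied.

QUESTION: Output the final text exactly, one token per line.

Hunk 1: at line 9 remove [geiv] add [woz,dox] -> 13 lines: mirt innb mwyft gyo zgtv spdks ohoe ndser btwuo woz dox rtz cmual
Hunk 2: at line 2 remove [gyo,zgtv,spdks] add [ivg,cwe,bajx] -> 13 lines: mirt innb mwyft ivg cwe bajx ohoe ndser btwuo woz dox rtz cmual
Hunk 3: at line 10 remove [dox] add [srsjn,bcwls] -> 14 lines: mirt innb mwyft ivg cwe bajx ohoe ndser btwuo woz srsjn bcwls rtz cmual
Hunk 4: at line 5 remove [bajx,ohoe,ndser] add [nhept] -> 12 lines: mirt innb mwyft ivg cwe nhept btwuo woz srsjn bcwls rtz cmual
Hunk 5: at line 5 remove [nhept,btwuo] add [dsitd,plynk,ueinp] -> 13 lines: mirt innb mwyft ivg cwe dsitd plynk ueinp woz srsjn bcwls rtz cmual
Hunk 6: at line 4 remove [cwe,dsitd,plynk] add [axb,lyq] -> 12 lines: mirt innb mwyft ivg axb lyq ueinp woz srsjn bcwls rtz cmual

Answer: mirt
innb
mwyft
ivg
axb
lyq
ueinp
woz
srsjn
bcwls
rtz
cmual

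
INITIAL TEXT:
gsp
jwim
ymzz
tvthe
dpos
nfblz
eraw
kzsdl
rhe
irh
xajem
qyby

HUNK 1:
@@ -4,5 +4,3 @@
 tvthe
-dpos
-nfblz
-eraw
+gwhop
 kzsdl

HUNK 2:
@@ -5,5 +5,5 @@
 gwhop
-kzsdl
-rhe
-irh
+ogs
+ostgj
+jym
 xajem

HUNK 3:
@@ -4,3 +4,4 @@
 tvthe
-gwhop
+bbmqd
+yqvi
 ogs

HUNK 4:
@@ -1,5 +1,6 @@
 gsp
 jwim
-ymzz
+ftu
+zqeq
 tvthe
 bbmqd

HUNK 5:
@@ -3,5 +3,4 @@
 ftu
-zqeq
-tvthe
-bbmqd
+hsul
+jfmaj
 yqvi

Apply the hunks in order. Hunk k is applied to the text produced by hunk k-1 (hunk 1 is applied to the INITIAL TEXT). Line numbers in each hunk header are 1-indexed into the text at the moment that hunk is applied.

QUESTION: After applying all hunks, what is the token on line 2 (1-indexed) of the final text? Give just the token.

Answer: jwim

Derivation:
Hunk 1: at line 4 remove [dpos,nfblz,eraw] add [gwhop] -> 10 lines: gsp jwim ymzz tvthe gwhop kzsdl rhe irh xajem qyby
Hunk 2: at line 5 remove [kzsdl,rhe,irh] add [ogs,ostgj,jym] -> 10 lines: gsp jwim ymzz tvthe gwhop ogs ostgj jym xajem qyby
Hunk 3: at line 4 remove [gwhop] add [bbmqd,yqvi] -> 11 lines: gsp jwim ymzz tvthe bbmqd yqvi ogs ostgj jym xajem qyby
Hunk 4: at line 1 remove [ymzz] add [ftu,zqeq] -> 12 lines: gsp jwim ftu zqeq tvthe bbmqd yqvi ogs ostgj jym xajem qyby
Hunk 5: at line 3 remove [zqeq,tvthe,bbmqd] add [hsul,jfmaj] -> 11 lines: gsp jwim ftu hsul jfmaj yqvi ogs ostgj jym xajem qyby
Final line 2: jwim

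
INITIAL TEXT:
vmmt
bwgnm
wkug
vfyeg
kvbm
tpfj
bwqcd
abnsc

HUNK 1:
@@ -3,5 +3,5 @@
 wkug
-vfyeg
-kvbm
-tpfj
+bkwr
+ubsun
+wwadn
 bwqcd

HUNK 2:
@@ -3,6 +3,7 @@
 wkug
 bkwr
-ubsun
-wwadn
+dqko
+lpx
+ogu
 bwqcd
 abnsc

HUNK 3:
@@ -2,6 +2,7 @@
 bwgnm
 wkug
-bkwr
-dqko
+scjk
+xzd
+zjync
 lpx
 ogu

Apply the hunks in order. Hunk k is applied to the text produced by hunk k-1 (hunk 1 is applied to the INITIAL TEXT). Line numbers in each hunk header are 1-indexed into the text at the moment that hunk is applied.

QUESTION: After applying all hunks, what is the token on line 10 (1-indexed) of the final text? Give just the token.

Answer: abnsc

Derivation:
Hunk 1: at line 3 remove [vfyeg,kvbm,tpfj] add [bkwr,ubsun,wwadn] -> 8 lines: vmmt bwgnm wkug bkwr ubsun wwadn bwqcd abnsc
Hunk 2: at line 3 remove [ubsun,wwadn] add [dqko,lpx,ogu] -> 9 lines: vmmt bwgnm wkug bkwr dqko lpx ogu bwqcd abnsc
Hunk 3: at line 2 remove [bkwr,dqko] add [scjk,xzd,zjync] -> 10 lines: vmmt bwgnm wkug scjk xzd zjync lpx ogu bwqcd abnsc
Final line 10: abnsc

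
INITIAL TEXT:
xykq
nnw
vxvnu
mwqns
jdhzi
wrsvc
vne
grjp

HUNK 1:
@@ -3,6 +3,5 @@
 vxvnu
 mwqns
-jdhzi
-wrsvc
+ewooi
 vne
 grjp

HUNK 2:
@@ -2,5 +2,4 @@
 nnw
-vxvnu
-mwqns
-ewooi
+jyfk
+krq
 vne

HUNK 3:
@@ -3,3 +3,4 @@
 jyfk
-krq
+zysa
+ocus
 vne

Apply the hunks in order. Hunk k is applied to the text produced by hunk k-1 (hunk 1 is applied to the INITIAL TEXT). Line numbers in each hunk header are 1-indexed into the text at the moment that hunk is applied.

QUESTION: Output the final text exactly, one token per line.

Hunk 1: at line 3 remove [jdhzi,wrsvc] add [ewooi] -> 7 lines: xykq nnw vxvnu mwqns ewooi vne grjp
Hunk 2: at line 2 remove [vxvnu,mwqns,ewooi] add [jyfk,krq] -> 6 lines: xykq nnw jyfk krq vne grjp
Hunk 3: at line 3 remove [krq] add [zysa,ocus] -> 7 lines: xykq nnw jyfk zysa ocus vne grjp

Answer: xykq
nnw
jyfk
zysa
ocus
vne
grjp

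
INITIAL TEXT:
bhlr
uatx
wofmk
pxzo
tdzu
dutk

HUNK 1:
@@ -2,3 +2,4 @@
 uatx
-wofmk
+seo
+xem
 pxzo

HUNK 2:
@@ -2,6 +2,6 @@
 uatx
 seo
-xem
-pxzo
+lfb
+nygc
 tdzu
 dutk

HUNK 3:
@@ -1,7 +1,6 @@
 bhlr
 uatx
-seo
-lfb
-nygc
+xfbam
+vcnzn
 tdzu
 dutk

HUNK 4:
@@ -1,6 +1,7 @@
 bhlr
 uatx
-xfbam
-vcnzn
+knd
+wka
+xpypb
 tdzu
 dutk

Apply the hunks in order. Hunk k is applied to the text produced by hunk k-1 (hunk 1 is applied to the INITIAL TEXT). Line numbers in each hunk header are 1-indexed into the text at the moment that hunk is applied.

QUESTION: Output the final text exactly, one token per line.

Hunk 1: at line 2 remove [wofmk] add [seo,xem] -> 7 lines: bhlr uatx seo xem pxzo tdzu dutk
Hunk 2: at line 2 remove [xem,pxzo] add [lfb,nygc] -> 7 lines: bhlr uatx seo lfb nygc tdzu dutk
Hunk 3: at line 1 remove [seo,lfb,nygc] add [xfbam,vcnzn] -> 6 lines: bhlr uatx xfbam vcnzn tdzu dutk
Hunk 4: at line 1 remove [xfbam,vcnzn] add [knd,wka,xpypb] -> 7 lines: bhlr uatx knd wka xpypb tdzu dutk

Answer: bhlr
uatx
knd
wka
xpypb
tdzu
dutk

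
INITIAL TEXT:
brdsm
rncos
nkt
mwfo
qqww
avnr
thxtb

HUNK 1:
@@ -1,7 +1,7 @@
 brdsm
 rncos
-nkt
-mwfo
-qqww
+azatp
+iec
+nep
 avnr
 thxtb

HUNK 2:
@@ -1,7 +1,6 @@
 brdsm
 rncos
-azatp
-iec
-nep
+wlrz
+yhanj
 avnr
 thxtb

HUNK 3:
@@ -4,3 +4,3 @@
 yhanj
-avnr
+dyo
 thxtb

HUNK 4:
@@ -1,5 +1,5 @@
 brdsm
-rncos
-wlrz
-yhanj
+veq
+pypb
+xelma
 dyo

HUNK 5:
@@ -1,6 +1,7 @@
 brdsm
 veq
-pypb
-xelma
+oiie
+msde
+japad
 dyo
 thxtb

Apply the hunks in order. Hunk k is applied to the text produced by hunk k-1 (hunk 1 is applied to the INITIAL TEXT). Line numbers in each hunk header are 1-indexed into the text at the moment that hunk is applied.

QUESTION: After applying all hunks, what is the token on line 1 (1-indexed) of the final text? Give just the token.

Answer: brdsm

Derivation:
Hunk 1: at line 1 remove [nkt,mwfo,qqww] add [azatp,iec,nep] -> 7 lines: brdsm rncos azatp iec nep avnr thxtb
Hunk 2: at line 1 remove [azatp,iec,nep] add [wlrz,yhanj] -> 6 lines: brdsm rncos wlrz yhanj avnr thxtb
Hunk 3: at line 4 remove [avnr] add [dyo] -> 6 lines: brdsm rncos wlrz yhanj dyo thxtb
Hunk 4: at line 1 remove [rncos,wlrz,yhanj] add [veq,pypb,xelma] -> 6 lines: brdsm veq pypb xelma dyo thxtb
Hunk 5: at line 1 remove [pypb,xelma] add [oiie,msde,japad] -> 7 lines: brdsm veq oiie msde japad dyo thxtb
Final line 1: brdsm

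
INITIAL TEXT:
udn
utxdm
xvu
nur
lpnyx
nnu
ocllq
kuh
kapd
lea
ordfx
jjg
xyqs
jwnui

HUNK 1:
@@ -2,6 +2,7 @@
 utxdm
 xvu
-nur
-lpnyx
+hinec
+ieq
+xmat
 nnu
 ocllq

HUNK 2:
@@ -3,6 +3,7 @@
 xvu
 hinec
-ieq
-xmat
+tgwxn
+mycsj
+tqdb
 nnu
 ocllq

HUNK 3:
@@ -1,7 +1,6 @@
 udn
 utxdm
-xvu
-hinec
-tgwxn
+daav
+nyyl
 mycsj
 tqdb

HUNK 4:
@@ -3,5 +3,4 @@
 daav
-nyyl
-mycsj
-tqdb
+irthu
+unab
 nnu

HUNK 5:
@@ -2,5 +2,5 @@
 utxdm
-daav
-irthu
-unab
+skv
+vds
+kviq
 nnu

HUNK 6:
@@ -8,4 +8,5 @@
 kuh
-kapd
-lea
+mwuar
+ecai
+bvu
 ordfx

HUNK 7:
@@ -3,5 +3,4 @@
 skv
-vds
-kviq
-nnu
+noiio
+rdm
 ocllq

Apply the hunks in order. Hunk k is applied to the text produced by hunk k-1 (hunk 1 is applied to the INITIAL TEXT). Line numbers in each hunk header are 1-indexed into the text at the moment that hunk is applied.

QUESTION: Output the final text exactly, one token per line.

Answer: udn
utxdm
skv
noiio
rdm
ocllq
kuh
mwuar
ecai
bvu
ordfx
jjg
xyqs
jwnui

Derivation:
Hunk 1: at line 2 remove [nur,lpnyx] add [hinec,ieq,xmat] -> 15 lines: udn utxdm xvu hinec ieq xmat nnu ocllq kuh kapd lea ordfx jjg xyqs jwnui
Hunk 2: at line 3 remove [ieq,xmat] add [tgwxn,mycsj,tqdb] -> 16 lines: udn utxdm xvu hinec tgwxn mycsj tqdb nnu ocllq kuh kapd lea ordfx jjg xyqs jwnui
Hunk 3: at line 1 remove [xvu,hinec,tgwxn] add [daav,nyyl] -> 15 lines: udn utxdm daav nyyl mycsj tqdb nnu ocllq kuh kapd lea ordfx jjg xyqs jwnui
Hunk 4: at line 3 remove [nyyl,mycsj,tqdb] add [irthu,unab] -> 14 lines: udn utxdm daav irthu unab nnu ocllq kuh kapd lea ordfx jjg xyqs jwnui
Hunk 5: at line 2 remove [daav,irthu,unab] add [skv,vds,kviq] -> 14 lines: udn utxdm skv vds kviq nnu ocllq kuh kapd lea ordfx jjg xyqs jwnui
Hunk 6: at line 8 remove [kapd,lea] add [mwuar,ecai,bvu] -> 15 lines: udn utxdm skv vds kviq nnu ocllq kuh mwuar ecai bvu ordfx jjg xyqs jwnui
Hunk 7: at line 3 remove [vds,kviq,nnu] add [noiio,rdm] -> 14 lines: udn utxdm skv noiio rdm ocllq kuh mwuar ecai bvu ordfx jjg xyqs jwnui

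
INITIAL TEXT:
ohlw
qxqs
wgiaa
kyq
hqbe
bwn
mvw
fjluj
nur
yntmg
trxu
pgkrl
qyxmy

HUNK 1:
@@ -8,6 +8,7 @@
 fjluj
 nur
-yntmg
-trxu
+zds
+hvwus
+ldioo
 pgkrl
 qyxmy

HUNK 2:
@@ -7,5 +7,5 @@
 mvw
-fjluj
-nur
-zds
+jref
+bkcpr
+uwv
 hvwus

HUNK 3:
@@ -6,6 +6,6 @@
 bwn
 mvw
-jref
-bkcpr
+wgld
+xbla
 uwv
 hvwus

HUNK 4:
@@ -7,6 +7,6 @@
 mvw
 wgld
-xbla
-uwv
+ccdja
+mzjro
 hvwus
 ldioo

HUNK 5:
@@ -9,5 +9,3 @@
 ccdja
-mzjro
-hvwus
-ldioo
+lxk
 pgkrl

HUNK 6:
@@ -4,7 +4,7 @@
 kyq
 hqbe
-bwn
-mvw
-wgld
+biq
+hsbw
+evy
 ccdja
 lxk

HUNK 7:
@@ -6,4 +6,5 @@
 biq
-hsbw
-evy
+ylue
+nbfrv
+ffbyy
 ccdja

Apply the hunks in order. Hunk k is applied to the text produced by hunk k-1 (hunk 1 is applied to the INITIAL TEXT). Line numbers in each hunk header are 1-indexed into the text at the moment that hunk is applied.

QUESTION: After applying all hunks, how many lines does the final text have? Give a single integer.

Hunk 1: at line 8 remove [yntmg,trxu] add [zds,hvwus,ldioo] -> 14 lines: ohlw qxqs wgiaa kyq hqbe bwn mvw fjluj nur zds hvwus ldioo pgkrl qyxmy
Hunk 2: at line 7 remove [fjluj,nur,zds] add [jref,bkcpr,uwv] -> 14 lines: ohlw qxqs wgiaa kyq hqbe bwn mvw jref bkcpr uwv hvwus ldioo pgkrl qyxmy
Hunk 3: at line 6 remove [jref,bkcpr] add [wgld,xbla] -> 14 lines: ohlw qxqs wgiaa kyq hqbe bwn mvw wgld xbla uwv hvwus ldioo pgkrl qyxmy
Hunk 4: at line 7 remove [xbla,uwv] add [ccdja,mzjro] -> 14 lines: ohlw qxqs wgiaa kyq hqbe bwn mvw wgld ccdja mzjro hvwus ldioo pgkrl qyxmy
Hunk 5: at line 9 remove [mzjro,hvwus,ldioo] add [lxk] -> 12 lines: ohlw qxqs wgiaa kyq hqbe bwn mvw wgld ccdja lxk pgkrl qyxmy
Hunk 6: at line 4 remove [bwn,mvw,wgld] add [biq,hsbw,evy] -> 12 lines: ohlw qxqs wgiaa kyq hqbe biq hsbw evy ccdja lxk pgkrl qyxmy
Hunk 7: at line 6 remove [hsbw,evy] add [ylue,nbfrv,ffbyy] -> 13 lines: ohlw qxqs wgiaa kyq hqbe biq ylue nbfrv ffbyy ccdja lxk pgkrl qyxmy
Final line count: 13

Answer: 13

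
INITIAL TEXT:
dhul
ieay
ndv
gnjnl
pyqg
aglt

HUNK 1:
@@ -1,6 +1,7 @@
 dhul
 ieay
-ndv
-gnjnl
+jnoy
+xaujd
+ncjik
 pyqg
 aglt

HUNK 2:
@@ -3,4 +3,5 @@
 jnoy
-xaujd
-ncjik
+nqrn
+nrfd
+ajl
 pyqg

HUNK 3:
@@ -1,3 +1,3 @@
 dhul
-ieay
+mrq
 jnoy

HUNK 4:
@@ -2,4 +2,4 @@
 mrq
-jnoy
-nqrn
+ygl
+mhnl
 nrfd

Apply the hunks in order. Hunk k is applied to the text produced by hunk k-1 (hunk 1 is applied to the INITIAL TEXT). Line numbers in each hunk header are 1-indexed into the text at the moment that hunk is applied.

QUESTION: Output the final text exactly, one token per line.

Answer: dhul
mrq
ygl
mhnl
nrfd
ajl
pyqg
aglt

Derivation:
Hunk 1: at line 1 remove [ndv,gnjnl] add [jnoy,xaujd,ncjik] -> 7 lines: dhul ieay jnoy xaujd ncjik pyqg aglt
Hunk 2: at line 3 remove [xaujd,ncjik] add [nqrn,nrfd,ajl] -> 8 lines: dhul ieay jnoy nqrn nrfd ajl pyqg aglt
Hunk 3: at line 1 remove [ieay] add [mrq] -> 8 lines: dhul mrq jnoy nqrn nrfd ajl pyqg aglt
Hunk 4: at line 2 remove [jnoy,nqrn] add [ygl,mhnl] -> 8 lines: dhul mrq ygl mhnl nrfd ajl pyqg aglt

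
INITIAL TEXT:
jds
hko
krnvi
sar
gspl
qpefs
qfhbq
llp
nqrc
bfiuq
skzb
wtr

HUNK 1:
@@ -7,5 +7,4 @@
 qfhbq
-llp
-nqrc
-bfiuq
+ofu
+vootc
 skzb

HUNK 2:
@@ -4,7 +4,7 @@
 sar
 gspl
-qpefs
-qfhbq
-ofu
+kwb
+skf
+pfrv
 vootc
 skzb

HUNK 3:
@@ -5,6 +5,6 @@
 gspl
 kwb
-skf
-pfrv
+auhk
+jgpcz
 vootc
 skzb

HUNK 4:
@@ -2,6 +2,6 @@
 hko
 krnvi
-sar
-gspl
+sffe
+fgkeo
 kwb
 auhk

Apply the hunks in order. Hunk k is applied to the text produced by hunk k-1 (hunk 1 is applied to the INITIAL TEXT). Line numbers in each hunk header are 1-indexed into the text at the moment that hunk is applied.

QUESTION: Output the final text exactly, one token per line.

Hunk 1: at line 7 remove [llp,nqrc,bfiuq] add [ofu,vootc] -> 11 lines: jds hko krnvi sar gspl qpefs qfhbq ofu vootc skzb wtr
Hunk 2: at line 4 remove [qpefs,qfhbq,ofu] add [kwb,skf,pfrv] -> 11 lines: jds hko krnvi sar gspl kwb skf pfrv vootc skzb wtr
Hunk 3: at line 5 remove [skf,pfrv] add [auhk,jgpcz] -> 11 lines: jds hko krnvi sar gspl kwb auhk jgpcz vootc skzb wtr
Hunk 4: at line 2 remove [sar,gspl] add [sffe,fgkeo] -> 11 lines: jds hko krnvi sffe fgkeo kwb auhk jgpcz vootc skzb wtr

Answer: jds
hko
krnvi
sffe
fgkeo
kwb
auhk
jgpcz
vootc
skzb
wtr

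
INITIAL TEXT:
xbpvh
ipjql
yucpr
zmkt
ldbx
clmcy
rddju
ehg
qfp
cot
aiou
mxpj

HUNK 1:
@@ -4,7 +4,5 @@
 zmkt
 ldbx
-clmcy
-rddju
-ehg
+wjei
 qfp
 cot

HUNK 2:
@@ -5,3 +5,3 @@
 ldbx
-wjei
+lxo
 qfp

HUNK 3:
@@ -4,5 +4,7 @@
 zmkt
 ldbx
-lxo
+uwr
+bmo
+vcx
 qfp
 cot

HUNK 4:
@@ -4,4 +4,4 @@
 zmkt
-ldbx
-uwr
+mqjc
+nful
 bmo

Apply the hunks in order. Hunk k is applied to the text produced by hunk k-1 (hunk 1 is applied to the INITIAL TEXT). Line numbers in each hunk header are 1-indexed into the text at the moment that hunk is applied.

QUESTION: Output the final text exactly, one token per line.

Hunk 1: at line 4 remove [clmcy,rddju,ehg] add [wjei] -> 10 lines: xbpvh ipjql yucpr zmkt ldbx wjei qfp cot aiou mxpj
Hunk 2: at line 5 remove [wjei] add [lxo] -> 10 lines: xbpvh ipjql yucpr zmkt ldbx lxo qfp cot aiou mxpj
Hunk 3: at line 4 remove [lxo] add [uwr,bmo,vcx] -> 12 lines: xbpvh ipjql yucpr zmkt ldbx uwr bmo vcx qfp cot aiou mxpj
Hunk 4: at line 4 remove [ldbx,uwr] add [mqjc,nful] -> 12 lines: xbpvh ipjql yucpr zmkt mqjc nful bmo vcx qfp cot aiou mxpj

Answer: xbpvh
ipjql
yucpr
zmkt
mqjc
nful
bmo
vcx
qfp
cot
aiou
mxpj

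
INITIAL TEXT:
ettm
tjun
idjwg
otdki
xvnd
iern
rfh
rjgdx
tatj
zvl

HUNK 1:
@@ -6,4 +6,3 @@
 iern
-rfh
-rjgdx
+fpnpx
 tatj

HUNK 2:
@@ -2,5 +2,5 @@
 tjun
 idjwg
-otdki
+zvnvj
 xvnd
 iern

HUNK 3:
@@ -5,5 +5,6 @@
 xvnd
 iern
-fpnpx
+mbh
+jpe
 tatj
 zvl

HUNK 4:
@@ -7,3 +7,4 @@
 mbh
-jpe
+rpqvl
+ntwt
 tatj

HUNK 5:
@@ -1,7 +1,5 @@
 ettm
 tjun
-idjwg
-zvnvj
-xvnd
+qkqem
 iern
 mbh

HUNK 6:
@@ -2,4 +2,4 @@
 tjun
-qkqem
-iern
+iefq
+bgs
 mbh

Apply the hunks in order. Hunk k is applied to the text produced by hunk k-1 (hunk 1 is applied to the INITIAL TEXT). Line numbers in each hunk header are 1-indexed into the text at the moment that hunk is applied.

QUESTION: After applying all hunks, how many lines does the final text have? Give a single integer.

Answer: 9

Derivation:
Hunk 1: at line 6 remove [rfh,rjgdx] add [fpnpx] -> 9 lines: ettm tjun idjwg otdki xvnd iern fpnpx tatj zvl
Hunk 2: at line 2 remove [otdki] add [zvnvj] -> 9 lines: ettm tjun idjwg zvnvj xvnd iern fpnpx tatj zvl
Hunk 3: at line 5 remove [fpnpx] add [mbh,jpe] -> 10 lines: ettm tjun idjwg zvnvj xvnd iern mbh jpe tatj zvl
Hunk 4: at line 7 remove [jpe] add [rpqvl,ntwt] -> 11 lines: ettm tjun idjwg zvnvj xvnd iern mbh rpqvl ntwt tatj zvl
Hunk 5: at line 1 remove [idjwg,zvnvj,xvnd] add [qkqem] -> 9 lines: ettm tjun qkqem iern mbh rpqvl ntwt tatj zvl
Hunk 6: at line 2 remove [qkqem,iern] add [iefq,bgs] -> 9 lines: ettm tjun iefq bgs mbh rpqvl ntwt tatj zvl
Final line count: 9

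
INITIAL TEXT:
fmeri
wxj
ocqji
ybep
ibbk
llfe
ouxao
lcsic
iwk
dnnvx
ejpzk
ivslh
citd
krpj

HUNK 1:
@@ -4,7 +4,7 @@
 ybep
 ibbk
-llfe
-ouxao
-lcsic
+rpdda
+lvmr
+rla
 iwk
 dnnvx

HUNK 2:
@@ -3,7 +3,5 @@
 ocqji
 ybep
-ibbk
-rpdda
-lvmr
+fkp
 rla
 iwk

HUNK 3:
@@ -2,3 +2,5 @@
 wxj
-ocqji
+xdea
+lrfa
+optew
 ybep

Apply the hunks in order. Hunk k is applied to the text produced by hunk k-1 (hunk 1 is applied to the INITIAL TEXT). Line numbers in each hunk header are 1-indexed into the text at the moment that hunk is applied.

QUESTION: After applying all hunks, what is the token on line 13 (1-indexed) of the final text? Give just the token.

Hunk 1: at line 4 remove [llfe,ouxao,lcsic] add [rpdda,lvmr,rla] -> 14 lines: fmeri wxj ocqji ybep ibbk rpdda lvmr rla iwk dnnvx ejpzk ivslh citd krpj
Hunk 2: at line 3 remove [ibbk,rpdda,lvmr] add [fkp] -> 12 lines: fmeri wxj ocqji ybep fkp rla iwk dnnvx ejpzk ivslh citd krpj
Hunk 3: at line 2 remove [ocqji] add [xdea,lrfa,optew] -> 14 lines: fmeri wxj xdea lrfa optew ybep fkp rla iwk dnnvx ejpzk ivslh citd krpj
Final line 13: citd

Answer: citd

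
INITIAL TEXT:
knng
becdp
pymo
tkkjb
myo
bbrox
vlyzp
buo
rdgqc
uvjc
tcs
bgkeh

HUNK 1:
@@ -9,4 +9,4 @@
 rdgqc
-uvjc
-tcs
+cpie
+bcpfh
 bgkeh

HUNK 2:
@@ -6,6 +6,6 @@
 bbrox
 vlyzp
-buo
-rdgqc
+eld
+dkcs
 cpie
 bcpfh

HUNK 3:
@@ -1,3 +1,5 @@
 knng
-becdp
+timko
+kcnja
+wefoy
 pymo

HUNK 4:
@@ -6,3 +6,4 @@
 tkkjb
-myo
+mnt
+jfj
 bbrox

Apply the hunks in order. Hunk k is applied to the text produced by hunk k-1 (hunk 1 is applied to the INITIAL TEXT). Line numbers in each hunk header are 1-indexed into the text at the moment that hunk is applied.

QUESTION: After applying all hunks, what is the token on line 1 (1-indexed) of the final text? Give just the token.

Answer: knng

Derivation:
Hunk 1: at line 9 remove [uvjc,tcs] add [cpie,bcpfh] -> 12 lines: knng becdp pymo tkkjb myo bbrox vlyzp buo rdgqc cpie bcpfh bgkeh
Hunk 2: at line 6 remove [buo,rdgqc] add [eld,dkcs] -> 12 lines: knng becdp pymo tkkjb myo bbrox vlyzp eld dkcs cpie bcpfh bgkeh
Hunk 3: at line 1 remove [becdp] add [timko,kcnja,wefoy] -> 14 lines: knng timko kcnja wefoy pymo tkkjb myo bbrox vlyzp eld dkcs cpie bcpfh bgkeh
Hunk 4: at line 6 remove [myo] add [mnt,jfj] -> 15 lines: knng timko kcnja wefoy pymo tkkjb mnt jfj bbrox vlyzp eld dkcs cpie bcpfh bgkeh
Final line 1: knng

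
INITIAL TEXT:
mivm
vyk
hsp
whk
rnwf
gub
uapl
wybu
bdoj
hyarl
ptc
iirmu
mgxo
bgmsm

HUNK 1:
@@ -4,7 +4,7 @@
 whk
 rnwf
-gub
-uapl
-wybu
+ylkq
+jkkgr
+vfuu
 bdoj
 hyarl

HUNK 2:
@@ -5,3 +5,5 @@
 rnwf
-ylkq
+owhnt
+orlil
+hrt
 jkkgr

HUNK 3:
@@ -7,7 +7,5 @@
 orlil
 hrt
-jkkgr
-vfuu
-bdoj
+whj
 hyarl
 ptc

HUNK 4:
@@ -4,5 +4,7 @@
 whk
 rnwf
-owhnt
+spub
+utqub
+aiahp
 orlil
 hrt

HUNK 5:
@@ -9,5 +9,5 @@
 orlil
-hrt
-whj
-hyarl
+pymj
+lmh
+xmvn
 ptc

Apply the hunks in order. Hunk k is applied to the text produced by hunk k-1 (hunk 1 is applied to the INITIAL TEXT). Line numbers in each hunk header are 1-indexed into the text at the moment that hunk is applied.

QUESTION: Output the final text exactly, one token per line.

Answer: mivm
vyk
hsp
whk
rnwf
spub
utqub
aiahp
orlil
pymj
lmh
xmvn
ptc
iirmu
mgxo
bgmsm

Derivation:
Hunk 1: at line 4 remove [gub,uapl,wybu] add [ylkq,jkkgr,vfuu] -> 14 lines: mivm vyk hsp whk rnwf ylkq jkkgr vfuu bdoj hyarl ptc iirmu mgxo bgmsm
Hunk 2: at line 5 remove [ylkq] add [owhnt,orlil,hrt] -> 16 lines: mivm vyk hsp whk rnwf owhnt orlil hrt jkkgr vfuu bdoj hyarl ptc iirmu mgxo bgmsm
Hunk 3: at line 7 remove [jkkgr,vfuu,bdoj] add [whj] -> 14 lines: mivm vyk hsp whk rnwf owhnt orlil hrt whj hyarl ptc iirmu mgxo bgmsm
Hunk 4: at line 4 remove [owhnt] add [spub,utqub,aiahp] -> 16 lines: mivm vyk hsp whk rnwf spub utqub aiahp orlil hrt whj hyarl ptc iirmu mgxo bgmsm
Hunk 5: at line 9 remove [hrt,whj,hyarl] add [pymj,lmh,xmvn] -> 16 lines: mivm vyk hsp whk rnwf spub utqub aiahp orlil pymj lmh xmvn ptc iirmu mgxo bgmsm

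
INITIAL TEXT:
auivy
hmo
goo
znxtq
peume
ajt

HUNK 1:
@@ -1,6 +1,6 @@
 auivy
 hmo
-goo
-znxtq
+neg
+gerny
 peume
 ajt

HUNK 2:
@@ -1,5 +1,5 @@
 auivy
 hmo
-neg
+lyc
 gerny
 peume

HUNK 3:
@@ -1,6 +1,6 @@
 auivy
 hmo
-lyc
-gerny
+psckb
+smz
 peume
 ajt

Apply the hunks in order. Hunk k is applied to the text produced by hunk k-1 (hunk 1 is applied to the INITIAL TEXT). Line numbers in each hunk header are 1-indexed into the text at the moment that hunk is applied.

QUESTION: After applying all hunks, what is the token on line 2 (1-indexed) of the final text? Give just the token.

Answer: hmo

Derivation:
Hunk 1: at line 1 remove [goo,znxtq] add [neg,gerny] -> 6 lines: auivy hmo neg gerny peume ajt
Hunk 2: at line 1 remove [neg] add [lyc] -> 6 lines: auivy hmo lyc gerny peume ajt
Hunk 3: at line 1 remove [lyc,gerny] add [psckb,smz] -> 6 lines: auivy hmo psckb smz peume ajt
Final line 2: hmo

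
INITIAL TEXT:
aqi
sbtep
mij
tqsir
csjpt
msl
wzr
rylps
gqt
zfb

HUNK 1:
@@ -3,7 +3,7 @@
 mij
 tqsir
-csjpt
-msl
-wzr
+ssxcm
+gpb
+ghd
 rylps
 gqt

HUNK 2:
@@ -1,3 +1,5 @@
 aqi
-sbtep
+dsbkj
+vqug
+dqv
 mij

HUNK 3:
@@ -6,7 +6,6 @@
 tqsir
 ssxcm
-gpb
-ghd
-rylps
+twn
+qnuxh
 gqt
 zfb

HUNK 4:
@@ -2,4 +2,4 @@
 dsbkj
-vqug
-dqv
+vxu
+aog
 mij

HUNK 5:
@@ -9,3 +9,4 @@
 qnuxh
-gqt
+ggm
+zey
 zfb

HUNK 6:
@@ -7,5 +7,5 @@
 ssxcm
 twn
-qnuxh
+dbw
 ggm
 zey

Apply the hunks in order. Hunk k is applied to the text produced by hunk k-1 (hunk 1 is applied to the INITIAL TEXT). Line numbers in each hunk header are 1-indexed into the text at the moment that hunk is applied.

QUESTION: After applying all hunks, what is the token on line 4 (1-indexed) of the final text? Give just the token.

Answer: aog

Derivation:
Hunk 1: at line 3 remove [csjpt,msl,wzr] add [ssxcm,gpb,ghd] -> 10 lines: aqi sbtep mij tqsir ssxcm gpb ghd rylps gqt zfb
Hunk 2: at line 1 remove [sbtep] add [dsbkj,vqug,dqv] -> 12 lines: aqi dsbkj vqug dqv mij tqsir ssxcm gpb ghd rylps gqt zfb
Hunk 3: at line 6 remove [gpb,ghd,rylps] add [twn,qnuxh] -> 11 lines: aqi dsbkj vqug dqv mij tqsir ssxcm twn qnuxh gqt zfb
Hunk 4: at line 2 remove [vqug,dqv] add [vxu,aog] -> 11 lines: aqi dsbkj vxu aog mij tqsir ssxcm twn qnuxh gqt zfb
Hunk 5: at line 9 remove [gqt] add [ggm,zey] -> 12 lines: aqi dsbkj vxu aog mij tqsir ssxcm twn qnuxh ggm zey zfb
Hunk 6: at line 7 remove [qnuxh] add [dbw] -> 12 lines: aqi dsbkj vxu aog mij tqsir ssxcm twn dbw ggm zey zfb
Final line 4: aog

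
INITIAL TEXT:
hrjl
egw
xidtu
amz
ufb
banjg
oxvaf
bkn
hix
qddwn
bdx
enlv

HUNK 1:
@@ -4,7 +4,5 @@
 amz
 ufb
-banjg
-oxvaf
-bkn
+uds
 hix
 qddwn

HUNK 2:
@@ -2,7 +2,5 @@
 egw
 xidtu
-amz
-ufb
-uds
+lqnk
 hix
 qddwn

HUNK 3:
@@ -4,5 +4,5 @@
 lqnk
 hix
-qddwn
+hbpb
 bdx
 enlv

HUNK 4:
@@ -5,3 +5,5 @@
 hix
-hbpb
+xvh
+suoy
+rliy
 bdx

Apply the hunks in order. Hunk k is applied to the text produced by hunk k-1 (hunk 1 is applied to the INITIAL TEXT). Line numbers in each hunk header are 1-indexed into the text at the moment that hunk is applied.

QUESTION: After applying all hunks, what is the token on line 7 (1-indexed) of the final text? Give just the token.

Hunk 1: at line 4 remove [banjg,oxvaf,bkn] add [uds] -> 10 lines: hrjl egw xidtu amz ufb uds hix qddwn bdx enlv
Hunk 2: at line 2 remove [amz,ufb,uds] add [lqnk] -> 8 lines: hrjl egw xidtu lqnk hix qddwn bdx enlv
Hunk 3: at line 4 remove [qddwn] add [hbpb] -> 8 lines: hrjl egw xidtu lqnk hix hbpb bdx enlv
Hunk 4: at line 5 remove [hbpb] add [xvh,suoy,rliy] -> 10 lines: hrjl egw xidtu lqnk hix xvh suoy rliy bdx enlv
Final line 7: suoy

Answer: suoy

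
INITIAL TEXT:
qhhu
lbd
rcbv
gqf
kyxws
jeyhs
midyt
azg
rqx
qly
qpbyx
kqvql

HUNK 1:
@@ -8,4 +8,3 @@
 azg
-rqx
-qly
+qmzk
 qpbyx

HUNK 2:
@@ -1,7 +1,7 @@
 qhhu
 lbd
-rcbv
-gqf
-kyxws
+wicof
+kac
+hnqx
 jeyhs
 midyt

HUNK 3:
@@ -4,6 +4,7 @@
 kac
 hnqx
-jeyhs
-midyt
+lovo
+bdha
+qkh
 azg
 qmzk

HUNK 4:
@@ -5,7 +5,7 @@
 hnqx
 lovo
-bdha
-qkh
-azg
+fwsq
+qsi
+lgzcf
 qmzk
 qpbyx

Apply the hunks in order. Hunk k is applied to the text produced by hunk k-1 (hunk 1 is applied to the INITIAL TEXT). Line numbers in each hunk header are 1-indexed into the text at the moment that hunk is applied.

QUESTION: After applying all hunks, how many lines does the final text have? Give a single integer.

Answer: 12

Derivation:
Hunk 1: at line 8 remove [rqx,qly] add [qmzk] -> 11 lines: qhhu lbd rcbv gqf kyxws jeyhs midyt azg qmzk qpbyx kqvql
Hunk 2: at line 1 remove [rcbv,gqf,kyxws] add [wicof,kac,hnqx] -> 11 lines: qhhu lbd wicof kac hnqx jeyhs midyt azg qmzk qpbyx kqvql
Hunk 3: at line 4 remove [jeyhs,midyt] add [lovo,bdha,qkh] -> 12 lines: qhhu lbd wicof kac hnqx lovo bdha qkh azg qmzk qpbyx kqvql
Hunk 4: at line 5 remove [bdha,qkh,azg] add [fwsq,qsi,lgzcf] -> 12 lines: qhhu lbd wicof kac hnqx lovo fwsq qsi lgzcf qmzk qpbyx kqvql
Final line count: 12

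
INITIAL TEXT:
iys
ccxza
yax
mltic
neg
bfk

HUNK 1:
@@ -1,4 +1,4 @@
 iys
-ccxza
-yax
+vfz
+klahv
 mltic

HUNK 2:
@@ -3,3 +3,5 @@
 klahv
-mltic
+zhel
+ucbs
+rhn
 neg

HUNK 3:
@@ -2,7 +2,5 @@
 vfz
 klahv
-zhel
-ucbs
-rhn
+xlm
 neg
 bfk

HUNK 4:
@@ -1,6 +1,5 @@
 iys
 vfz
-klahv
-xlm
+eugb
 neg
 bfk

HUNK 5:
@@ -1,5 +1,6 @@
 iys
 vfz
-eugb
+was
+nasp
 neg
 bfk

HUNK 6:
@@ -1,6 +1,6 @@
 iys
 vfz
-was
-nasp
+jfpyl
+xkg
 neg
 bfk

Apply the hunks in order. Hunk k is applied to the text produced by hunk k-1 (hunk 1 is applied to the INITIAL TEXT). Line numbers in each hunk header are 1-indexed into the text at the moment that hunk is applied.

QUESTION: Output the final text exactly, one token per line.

Answer: iys
vfz
jfpyl
xkg
neg
bfk

Derivation:
Hunk 1: at line 1 remove [ccxza,yax] add [vfz,klahv] -> 6 lines: iys vfz klahv mltic neg bfk
Hunk 2: at line 3 remove [mltic] add [zhel,ucbs,rhn] -> 8 lines: iys vfz klahv zhel ucbs rhn neg bfk
Hunk 3: at line 2 remove [zhel,ucbs,rhn] add [xlm] -> 6 lines: iys vfz klahv xlm neg bfk
Hunk 4: at line 1 remove [klahv,xlm] add [eugb] -> 5 lines: iys vfz eugb neg bfk
Hunk 5: at line 1 remove [eugb] add [was,nasp] -> 6 lines: iys vfz was nasp neg bfk
Hunk 6: at line 1 remove [was,nasp] add [jfpyl,xkg] -> 6 lines: iys vfz jfpyl xkg neg bfk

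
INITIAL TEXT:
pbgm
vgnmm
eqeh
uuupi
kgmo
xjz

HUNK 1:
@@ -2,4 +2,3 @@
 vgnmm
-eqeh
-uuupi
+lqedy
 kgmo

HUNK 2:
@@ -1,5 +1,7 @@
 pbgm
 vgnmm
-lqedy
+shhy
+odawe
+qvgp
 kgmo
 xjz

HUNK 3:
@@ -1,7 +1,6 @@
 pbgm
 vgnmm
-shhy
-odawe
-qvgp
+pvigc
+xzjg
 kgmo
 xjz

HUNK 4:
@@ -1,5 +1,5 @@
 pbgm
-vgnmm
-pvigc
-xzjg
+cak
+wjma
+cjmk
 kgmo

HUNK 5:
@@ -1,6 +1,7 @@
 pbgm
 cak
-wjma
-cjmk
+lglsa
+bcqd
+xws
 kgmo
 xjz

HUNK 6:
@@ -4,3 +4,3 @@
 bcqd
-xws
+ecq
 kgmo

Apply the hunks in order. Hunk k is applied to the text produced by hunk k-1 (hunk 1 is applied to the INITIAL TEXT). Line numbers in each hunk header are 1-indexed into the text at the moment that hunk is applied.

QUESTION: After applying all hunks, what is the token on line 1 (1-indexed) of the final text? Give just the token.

Answer: pbgm

Derivation:
Hunk 1: at line 2 remove [eqeh,uuupi] add [lqedy] -> 5 lines: pbgm vgnmm lqedy kgmo xjz
Hunk 2: at line 1 remove [lqedy] add [shhy,odawe,qvgp] -> 7 lines: pbgm vgnmm shhy odawe qvgp kgmo xjz
Hunk 3: at line 1 remove [shhy,odawe,qvgp] add [pvigc,xzjg] -> 6 lines: pbgm vgnmm pvigc xzjg kgmo xjz
Hunk 4: at line 1 remove [vgnmm,pvigc,xzjg] add [cak,wjma,cjmk] -> 6 lines: pbgm cak wjma cjmk kgmo xjz
Hunk 5: at line 1 remove [wjma,cjmk] add [lglsa,bcqd,xws] -> 7 lines: pbgm cak lglsa bcqd xws kgmo xjz
Hunk 6: at line 4 remove [xws] add [ecq] -> 7 lines: pbgm cak lglsa bcqd ecq kgmo xjz
Final line 1: pbgm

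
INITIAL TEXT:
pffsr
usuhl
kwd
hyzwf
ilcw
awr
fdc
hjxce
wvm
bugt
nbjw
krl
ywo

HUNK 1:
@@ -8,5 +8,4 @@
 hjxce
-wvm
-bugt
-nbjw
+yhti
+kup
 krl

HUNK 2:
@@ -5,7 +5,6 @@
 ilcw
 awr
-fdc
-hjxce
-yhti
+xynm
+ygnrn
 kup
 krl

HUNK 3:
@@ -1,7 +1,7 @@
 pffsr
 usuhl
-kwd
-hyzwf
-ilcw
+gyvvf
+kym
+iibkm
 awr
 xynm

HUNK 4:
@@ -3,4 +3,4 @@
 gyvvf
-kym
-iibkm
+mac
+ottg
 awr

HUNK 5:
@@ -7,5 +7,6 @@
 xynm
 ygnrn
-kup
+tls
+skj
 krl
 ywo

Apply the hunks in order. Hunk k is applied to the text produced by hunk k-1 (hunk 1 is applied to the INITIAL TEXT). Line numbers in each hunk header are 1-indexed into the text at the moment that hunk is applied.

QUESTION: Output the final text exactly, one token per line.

Hunk 1: at line 8 remove [wvm,bugt,nbjw] add [yhti,kup] -> 12 lines: pffsr usuhl kwd hyzwf ilcw awr fdc hjxce yhti kup krl ywo
Hunk 2: at line 5 remove [fdc,hjxce,yhti] add [xynm,ygnrn] -> 11 lines: pffsr usuhl kwd hyzwf ilcw awr xynm ygnrn kup krl ywo
Hunk 3: at line 1 remove [kwd,hyzwf,ilcw] add [gyvvf,kym,iibkm] -> 11 lines: pffsr usuhl gyvvf kym iibkm awr xynm ygnrn kup krl ywo
Hunk 4: at line 3 remove [kym,iibkm] add [mac,ottg] -> 11 lines: pffsr usuhl gyvvf mac ottg awr xynm ygnrn kup krl ywo
Hunk 5: at line 7 remove [kup] add [tls,skj] -> 12 lines: pffsr usuhl gyvvf mac ottg awr xynm ygnrn tls skj krl ywo

Answer: pffsr
usuhl
gyvvf
mac
ottg
awr
xynm
ygnrn
tls
skj
krl
ywo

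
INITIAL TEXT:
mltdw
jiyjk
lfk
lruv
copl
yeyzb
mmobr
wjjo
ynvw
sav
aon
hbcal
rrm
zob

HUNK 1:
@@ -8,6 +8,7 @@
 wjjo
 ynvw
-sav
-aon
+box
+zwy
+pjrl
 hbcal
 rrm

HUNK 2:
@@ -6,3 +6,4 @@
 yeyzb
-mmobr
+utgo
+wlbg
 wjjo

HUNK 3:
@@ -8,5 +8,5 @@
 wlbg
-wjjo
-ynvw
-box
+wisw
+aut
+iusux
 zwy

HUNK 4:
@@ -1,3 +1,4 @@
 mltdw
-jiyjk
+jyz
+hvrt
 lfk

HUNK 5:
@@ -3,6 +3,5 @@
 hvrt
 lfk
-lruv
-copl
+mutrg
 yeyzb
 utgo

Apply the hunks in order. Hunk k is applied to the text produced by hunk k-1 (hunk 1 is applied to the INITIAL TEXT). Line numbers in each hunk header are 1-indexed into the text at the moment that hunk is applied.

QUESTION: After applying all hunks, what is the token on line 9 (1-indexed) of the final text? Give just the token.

Hunk 1: at line 8 remove [sav,aon] add [box,zwy,pjrl] -> 15 lines: mltdw jiyjk lfk lruv copl yeyzb mmobr wjjo ynvw box zwy pjrl hbcal rrm zob
Hunk 2: at line 6 remove [mmobr] add [utgo,wlbg] -> 16 lines: mltdw jiyjk lfk lruv copl yeyzb utgo wlbg wjjo ynvw box zwy pjrl hbcal rrm zob
Hunk 3: at line 8 remove [wjjo,ynvw,box] add [wisw,aut,iusux] -> 16 lines: mltdw jiyjk lfk lruv copl yeyzb utgo wlbg wisw aut iusux zwy pjrl hbcal rrm zob
Hunk 4: at line 1 remove [jiyjk] add [jyz,hvrt] -> 17 lines: mltdw jyz hvrt lfk lruv copl yeyzb utgo wlbg wisw aut iusux zwy pjrl hbcal rrm zob
Hunk 5: at line 3 remove [lruv,copl] add [mutrg] -> 16 lines: mltdw jyz hvrt lfk mutrg yeyzb utgo wlbg wisw aut iusux zwy pjrl hbcal rrm zob
Final line 9: wisw

Answer: wisw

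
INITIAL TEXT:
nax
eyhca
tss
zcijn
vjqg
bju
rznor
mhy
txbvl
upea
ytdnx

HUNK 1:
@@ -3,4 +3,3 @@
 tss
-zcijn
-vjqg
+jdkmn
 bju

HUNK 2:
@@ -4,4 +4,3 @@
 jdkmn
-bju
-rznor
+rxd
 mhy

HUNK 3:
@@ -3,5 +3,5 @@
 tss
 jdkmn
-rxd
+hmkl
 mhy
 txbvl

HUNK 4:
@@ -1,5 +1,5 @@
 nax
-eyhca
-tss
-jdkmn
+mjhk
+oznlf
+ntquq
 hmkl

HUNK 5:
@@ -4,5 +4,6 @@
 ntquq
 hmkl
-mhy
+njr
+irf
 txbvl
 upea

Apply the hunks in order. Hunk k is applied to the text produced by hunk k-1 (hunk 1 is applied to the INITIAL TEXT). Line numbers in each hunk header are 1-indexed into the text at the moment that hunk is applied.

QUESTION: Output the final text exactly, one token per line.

Hunk 1: at line 3 remove [zcijn,vjqg] add [jdkmn] -> 10 lines: nax eyhca tss jdkmn bju rznor mhy txbvl upea ytdnx
Hunk 2: at line 4 remove [bju,rznor] add [rxd] -> 9 lines: nax eyhca tss jdkmn rxd mhy txbvl upea ytdnx
Hunk 3: at line 3 remove [rxd] add [hmkl] -> 9 lines: nax eyhca tss jdkmn hmkl mhy txbvl upea ytdnx
Hunk 4: at line 1 remove [eyhca,tss,jdkmn] add [mjhk,oznlf,ntquq] -> 9 lines: nax mjhk oznlf ntquq hmkl mhy txbvl upea ytdnx
Hunk 5: at line 4 remove [mhy] add [njr,irf] -> 10 lines: nax mjhk oznlf ntquq hmkl njr irf txbvl upea ytdnx

Answer: nax
mjhk
oznlf
ntquq
hmkl
njr
irf
txbvl
upea
ytdnx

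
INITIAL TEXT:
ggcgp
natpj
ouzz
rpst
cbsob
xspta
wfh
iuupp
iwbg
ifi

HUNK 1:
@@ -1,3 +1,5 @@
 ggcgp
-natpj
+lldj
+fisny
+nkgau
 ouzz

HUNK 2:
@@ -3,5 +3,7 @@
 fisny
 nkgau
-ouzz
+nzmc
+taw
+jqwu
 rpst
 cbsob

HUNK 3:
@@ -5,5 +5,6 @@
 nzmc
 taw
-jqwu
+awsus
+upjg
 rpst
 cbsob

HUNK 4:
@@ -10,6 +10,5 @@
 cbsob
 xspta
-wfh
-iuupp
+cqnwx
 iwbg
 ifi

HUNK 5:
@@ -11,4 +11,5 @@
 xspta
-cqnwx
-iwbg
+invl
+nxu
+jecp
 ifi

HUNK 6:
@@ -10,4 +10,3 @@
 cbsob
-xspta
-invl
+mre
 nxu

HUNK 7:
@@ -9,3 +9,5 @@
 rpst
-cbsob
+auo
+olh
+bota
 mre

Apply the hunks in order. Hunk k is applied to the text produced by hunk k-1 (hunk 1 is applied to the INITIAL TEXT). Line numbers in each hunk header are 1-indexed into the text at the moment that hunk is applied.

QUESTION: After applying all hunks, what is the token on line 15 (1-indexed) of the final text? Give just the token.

Hunk 1: at line 1 remove [natpj] add [lldj,fisny,nkgau] -> 12 lines: ggcgp lldj fisny nkgau ouzz rpst cbsob xspta wfh iuupp iwbg ifi
Hunk 2: at line 3 remove [ouzz] add [nzmc,taw,jqwu] -> 14 lines: ggcgp lldj fisny nkgau nzmc taw jqwu rpst cbsob xspta wfh iuupp iwbg ifi
Hunk 3: at line 5 remove [jqwu] add [awsus,upjg] -> 15 lines: ggcgp lldj fisny nkgau nzmc taw awsus upjg rpst cbsob xspta wfh iuupp iwbg ifi
Hunk 4: at line 10 remove [wfh,iuupp] add [cqnwx] -> 14 lines: ggcgp lldj fisny nkgau nzmc taw awsus upjg rpst cbsob xspta cqnwx iwbg ifi
Hunk 5: at line 11 remove [cqnwx,iwbg] add [invl,nxu,jecp] -> 15 lines: ggcgp lldj fisny nkgau nzmc taw awsus upjg rpst cbsob xspta invl nxu jecp ifi
Hunk 6: at line 10 remove [xspta,invl] add [mre] -> 14 lines: ggcgp lldj fisny nkgau nzmc taw awsus upjg rpst cbsob mre nxu jecp ifi
Hunk 7: at line 9 remove [cbsob] add [auo,olh,bota] -> 16 lines: ggcgp lldj fisny nkgau nzmc taw awsus upjg rpst auo olh bota mre nxu jecp ifi
Final line 15: jecp

Answer: jecp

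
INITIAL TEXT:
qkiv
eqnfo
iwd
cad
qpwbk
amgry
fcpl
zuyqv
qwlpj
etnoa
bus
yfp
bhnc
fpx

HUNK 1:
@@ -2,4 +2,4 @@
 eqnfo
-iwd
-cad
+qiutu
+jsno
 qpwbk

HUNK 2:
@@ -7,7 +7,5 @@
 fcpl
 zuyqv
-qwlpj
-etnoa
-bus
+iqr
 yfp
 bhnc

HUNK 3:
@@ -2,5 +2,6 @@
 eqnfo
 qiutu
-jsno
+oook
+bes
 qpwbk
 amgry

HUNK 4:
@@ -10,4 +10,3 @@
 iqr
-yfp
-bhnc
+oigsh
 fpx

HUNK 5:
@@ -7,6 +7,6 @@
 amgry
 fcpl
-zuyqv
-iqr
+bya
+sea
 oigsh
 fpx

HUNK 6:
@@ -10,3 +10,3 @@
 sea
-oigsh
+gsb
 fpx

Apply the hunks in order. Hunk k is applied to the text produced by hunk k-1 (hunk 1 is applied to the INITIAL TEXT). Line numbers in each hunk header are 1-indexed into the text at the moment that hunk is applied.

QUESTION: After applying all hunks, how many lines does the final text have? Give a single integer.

Hunk 1: at line 2 remove [iwd,cad] add [qiutu,jsno] -> 14 lines: qkiv eqnfo qiutu jsno qpwbk amgry fcpl zuyqv qwlpj etnoa bus yfp bhnc fpx
Hunk 2: at line 7 remove [qwlpj,etnoa,bus] add [iqr] -> 12 lines: qkiv eqnfo qiutu jsno qpwbk amgry fcpl zuyqv iqr yfp bhnc fpx
Hunk 3: at line 2 remove [jsno] add [oook,bes] -> 13 lines: qkiv eqnfo qiutu oook bes qpwbk amgry fcpl zuyqv iqr yfp bhnc fpx
Hunk 4: at line 10 remove [yfp,bhnc] add [oigsh] -> 12 lines: qkiv eqnfo qiutu oook bes qpwbk amgry fcpl zuyqv iqr oigsh fpx
Hunk 5: at line 7 remove [zuyqv,iqr] add [bya,sea] -> 12 lines: qkiv eqnfo qiutu oook bes qpwbk amgry fcpl bya sea oigsh fpx
Hunk 6: at line 10 remove [oigsh] add [gsb] -> 12 lines: qkiv eqnfo qiutu oook bes qpwbk amgry fcpl bya sea gsb fpx
Final line count: 12

Answer: 12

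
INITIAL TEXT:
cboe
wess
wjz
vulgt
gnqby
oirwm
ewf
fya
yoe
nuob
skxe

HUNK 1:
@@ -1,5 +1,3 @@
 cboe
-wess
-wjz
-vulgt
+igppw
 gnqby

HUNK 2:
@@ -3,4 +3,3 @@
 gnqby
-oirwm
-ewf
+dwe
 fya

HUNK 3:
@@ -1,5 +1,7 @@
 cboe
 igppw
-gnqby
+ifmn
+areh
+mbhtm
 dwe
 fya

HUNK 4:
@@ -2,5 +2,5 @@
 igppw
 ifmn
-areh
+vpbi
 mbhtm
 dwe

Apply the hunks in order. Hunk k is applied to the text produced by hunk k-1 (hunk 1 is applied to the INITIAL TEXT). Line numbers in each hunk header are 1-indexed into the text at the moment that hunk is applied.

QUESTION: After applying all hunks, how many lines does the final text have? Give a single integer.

Hunk 1: at line 1 remove [wess,wjz,vulgt] add [igppw] -> 9 lines: cboe igppw gnqby oirwm ewf fya yoe nuob skxe
Hunk 2: at line 3 remove [oirwm,ewf] add [dwe] -> 8 lines: cboe igppw gnqby dwe fya yoe nuob skxe
Hunk 3: at line 1 remove [gnqby] add [ifmn,areh,mbhtm] -> 10 lines: cboe igppw ifmn areh mbhtm dwe fya yoe nuob skxe
Hunk 4: at line 2 remove [areh] add [vpbi] -> 10 lines: cboe igppw ifmn vpbi mbhtm dwe fya yoe nuob skxe
Final line count: 10

Answer: 10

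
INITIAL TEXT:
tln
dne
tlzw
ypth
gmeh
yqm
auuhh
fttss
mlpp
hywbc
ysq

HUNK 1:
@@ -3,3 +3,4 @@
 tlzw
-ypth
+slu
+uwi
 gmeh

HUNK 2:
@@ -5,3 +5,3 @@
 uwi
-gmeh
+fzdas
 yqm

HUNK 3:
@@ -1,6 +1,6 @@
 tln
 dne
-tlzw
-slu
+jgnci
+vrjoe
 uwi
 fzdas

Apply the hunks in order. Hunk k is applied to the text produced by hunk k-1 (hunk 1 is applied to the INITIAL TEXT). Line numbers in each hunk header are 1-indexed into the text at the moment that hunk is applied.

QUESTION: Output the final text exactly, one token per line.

Answer: tln
dne
jgnci
vrjoe
uwi
fzdas
yqm
auuhh
fttss
mlpp
hywbc
ysq

Derivation:
Hunk 1: at line 3 remove [ypth] add [slu,uwi] -> 12 lines: tln dne tlzw slu uwi gmeh yqm auuhh fttss mlpp hywbc ysq
Hunk 2: at line 5 remove [gmeh] add [fzdas] -> 12 lines: tln dne tlzw slu uwi fzdas yqm auuhh fttss mlpp hywbc ysq
Hunk 3: at line 1 remove [tlzw,slu] add [jgnci,vrjoe] -> 12 lines: tln dne jgnci vrjoe uwi fzdas yqm auuhh fttss mlpp hywbc ysq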